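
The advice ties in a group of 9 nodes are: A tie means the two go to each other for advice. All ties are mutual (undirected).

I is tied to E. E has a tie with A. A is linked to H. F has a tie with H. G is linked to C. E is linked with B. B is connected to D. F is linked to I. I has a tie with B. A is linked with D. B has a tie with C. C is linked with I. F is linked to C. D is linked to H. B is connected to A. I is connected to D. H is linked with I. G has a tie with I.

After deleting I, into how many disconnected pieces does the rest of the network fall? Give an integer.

1

I's neighbors (B, C, D, E, F, G, and H) remain reachable from one another through other ties, so the rest of the network stays in one piece.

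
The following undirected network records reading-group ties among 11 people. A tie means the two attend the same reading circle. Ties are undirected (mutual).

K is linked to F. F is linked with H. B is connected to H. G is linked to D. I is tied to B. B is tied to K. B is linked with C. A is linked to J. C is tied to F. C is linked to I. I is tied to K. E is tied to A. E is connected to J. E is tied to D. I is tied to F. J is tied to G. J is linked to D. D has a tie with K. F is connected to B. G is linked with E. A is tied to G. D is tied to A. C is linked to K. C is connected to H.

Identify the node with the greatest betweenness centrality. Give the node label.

K

Unnormalized betweenness of each node: A:0, B:7/3, C:7/3, D:24, E:0, F:7/3, G:0, H:0, I:0, J:0, K:25.
K has the largest value, 25, making it the main broker — the node through which the most shortest paths run.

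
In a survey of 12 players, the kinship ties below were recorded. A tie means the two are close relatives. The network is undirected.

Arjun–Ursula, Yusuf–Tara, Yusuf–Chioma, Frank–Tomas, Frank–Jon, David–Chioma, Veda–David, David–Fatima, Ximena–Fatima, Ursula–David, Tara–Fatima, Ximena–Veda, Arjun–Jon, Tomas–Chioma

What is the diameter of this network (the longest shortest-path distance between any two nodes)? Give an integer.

Eccentricity of each node (its greatest distance to any other): Arjun:4, Chioma:3, David:3, Fatima:4, Frank:5, Jon:5, Tara:5, Tomas:4, Ursula:3, Veda:4, Ximena:5, Yusuf:4.
The maximum eccentricity is 5, realized for instance by the pair Ximena–Frank via Ximena – Fatima – David – Chioma – Tomas – Frank. So the diameter is 5.

5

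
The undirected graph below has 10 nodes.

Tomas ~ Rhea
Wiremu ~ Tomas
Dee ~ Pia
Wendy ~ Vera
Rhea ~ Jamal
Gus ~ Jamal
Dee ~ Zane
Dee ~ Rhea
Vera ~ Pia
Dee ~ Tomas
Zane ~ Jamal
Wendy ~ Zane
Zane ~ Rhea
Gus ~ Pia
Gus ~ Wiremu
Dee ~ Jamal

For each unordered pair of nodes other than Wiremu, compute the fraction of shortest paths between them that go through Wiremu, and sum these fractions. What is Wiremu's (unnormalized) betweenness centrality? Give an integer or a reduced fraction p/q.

1

Pairs whose geodesics pass through Wiremu — Gus–Tomas: 1.
All other pairs contribute 0.
Summing the contributions gives betweenness(Wiremu) = 1.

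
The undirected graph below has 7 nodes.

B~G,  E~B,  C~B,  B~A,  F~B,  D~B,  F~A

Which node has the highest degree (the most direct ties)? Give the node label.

B

Degrees — A:2, B:6, C:1, D:1, E:1, F:2, G:1.
The maximum is 6, attained only by B.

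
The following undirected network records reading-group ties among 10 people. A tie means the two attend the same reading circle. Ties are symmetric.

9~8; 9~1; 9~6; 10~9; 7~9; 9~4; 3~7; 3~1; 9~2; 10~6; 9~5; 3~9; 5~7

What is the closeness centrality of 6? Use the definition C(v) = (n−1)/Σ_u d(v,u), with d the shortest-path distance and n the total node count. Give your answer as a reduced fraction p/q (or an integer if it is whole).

9/16

Distances from 6: 1:2, 2:2, 3:2, 4:2, 5:2, 7:2, 8:2, 9:1, 10:1. Sum = 16.
n = 10, so closeness = 9/16.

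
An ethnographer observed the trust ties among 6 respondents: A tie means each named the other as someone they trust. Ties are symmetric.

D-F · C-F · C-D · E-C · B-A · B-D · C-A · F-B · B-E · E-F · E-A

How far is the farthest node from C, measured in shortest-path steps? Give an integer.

2

Distances from C: A:1, B:2, D:1, E:1, F:1.
The largest is 2 (to B), so the eccentricity of C is 2.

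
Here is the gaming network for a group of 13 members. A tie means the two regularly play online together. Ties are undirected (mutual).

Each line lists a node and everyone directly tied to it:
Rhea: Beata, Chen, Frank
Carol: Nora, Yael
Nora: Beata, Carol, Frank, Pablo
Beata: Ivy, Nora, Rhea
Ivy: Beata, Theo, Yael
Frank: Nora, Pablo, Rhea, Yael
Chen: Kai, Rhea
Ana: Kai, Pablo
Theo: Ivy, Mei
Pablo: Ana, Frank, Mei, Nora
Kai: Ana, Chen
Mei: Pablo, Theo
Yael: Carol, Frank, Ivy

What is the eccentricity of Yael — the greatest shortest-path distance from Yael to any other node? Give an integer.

Distances from Yael: Ana:3, Beata:2, Carol:1, Chen:3, Frank:1, Ivy:1, Kai:4, Mei:3, Nora:2, Pablo:2, Rhea:2, Theo:2.
The largest is 4 (to Kai), so the eccentricity of Yael is 4.

4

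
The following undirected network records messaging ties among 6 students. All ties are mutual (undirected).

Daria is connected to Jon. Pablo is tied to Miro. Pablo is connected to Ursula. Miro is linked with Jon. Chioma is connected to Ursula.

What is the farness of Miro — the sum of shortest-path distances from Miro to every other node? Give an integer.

Distances from Miro: Chioma:3, Daria:2, Jon:1, Pablo:1, Ursula:2.
Sum = 3 + 2 + 1 + 1 + 2 = 9.

9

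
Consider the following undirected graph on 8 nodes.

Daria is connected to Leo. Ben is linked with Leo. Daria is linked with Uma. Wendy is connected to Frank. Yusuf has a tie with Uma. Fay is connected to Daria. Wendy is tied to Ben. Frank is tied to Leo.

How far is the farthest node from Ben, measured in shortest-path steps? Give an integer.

4

Distances from Ben: Daria:2, Fay:3, Frank:2, Leo:1, Uma:3, Wendy:1, Yusuf:4.
The largest is 4 (to Yusuf), so the eccentricity of Ben is 4.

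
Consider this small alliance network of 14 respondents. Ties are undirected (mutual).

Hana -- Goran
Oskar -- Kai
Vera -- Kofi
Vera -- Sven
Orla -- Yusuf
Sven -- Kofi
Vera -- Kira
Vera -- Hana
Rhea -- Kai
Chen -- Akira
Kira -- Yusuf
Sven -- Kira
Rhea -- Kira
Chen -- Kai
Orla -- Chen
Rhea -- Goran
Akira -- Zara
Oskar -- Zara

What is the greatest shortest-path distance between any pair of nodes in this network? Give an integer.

Eccentricity of each node (its greatest distance to any other): Akira:6, Chen:5, Goran:4, Hana:5, Kai:4, Kira:4, Kofi:6, Orla:4, Oskar:5, Rhea:3, Sven:5, Vera:5, Yusuf:4, Zara:6.
The maximum eccentricity is 6, realized for instance by the pair Zara–Kofi via Zara – Oskar – Kai – Rhea – Kira – Sven – Kofi. So the diameter is 6.

6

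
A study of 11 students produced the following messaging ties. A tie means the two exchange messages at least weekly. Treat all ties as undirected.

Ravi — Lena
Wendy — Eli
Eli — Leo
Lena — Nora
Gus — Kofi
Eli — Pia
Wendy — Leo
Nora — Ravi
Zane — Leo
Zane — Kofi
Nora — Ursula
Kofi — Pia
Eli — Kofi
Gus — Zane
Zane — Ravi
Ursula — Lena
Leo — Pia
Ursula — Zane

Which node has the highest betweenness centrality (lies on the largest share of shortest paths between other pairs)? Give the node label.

Zane

Unnormalized betweenness of each node: Eli:7/3, Gus:0, Kofi:15/2, Lena:1/3, Leo:11, Nora:1/3, Pia:1/3, Ravi:7, Ursula:7, Wendy:0, Zane:157/6.
Zane has the largest value, 157/6, making it the main broker — the node through which the most shortest paths run.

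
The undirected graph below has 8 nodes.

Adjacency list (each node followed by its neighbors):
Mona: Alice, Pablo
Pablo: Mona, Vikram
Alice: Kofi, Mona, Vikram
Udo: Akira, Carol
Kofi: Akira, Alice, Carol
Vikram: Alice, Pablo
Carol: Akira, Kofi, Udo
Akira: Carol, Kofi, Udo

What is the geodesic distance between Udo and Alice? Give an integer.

One shortest route is Udo – Akira – Kofi – Alice, which uses 3 edges, and at distance 2 from Udo we only reach {Kofi}, which does not include Alice. So d(Udo,Alice) = 3.

3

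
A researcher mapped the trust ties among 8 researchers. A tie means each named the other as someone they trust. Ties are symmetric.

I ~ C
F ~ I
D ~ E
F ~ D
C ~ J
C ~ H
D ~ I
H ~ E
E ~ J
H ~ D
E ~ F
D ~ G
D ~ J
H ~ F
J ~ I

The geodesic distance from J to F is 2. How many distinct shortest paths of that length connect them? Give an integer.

3

The shortest distance is 2. The length-2 paths are: J–D–F; J–I–F; J–E–F.
That gives 3 distinct shortest paths.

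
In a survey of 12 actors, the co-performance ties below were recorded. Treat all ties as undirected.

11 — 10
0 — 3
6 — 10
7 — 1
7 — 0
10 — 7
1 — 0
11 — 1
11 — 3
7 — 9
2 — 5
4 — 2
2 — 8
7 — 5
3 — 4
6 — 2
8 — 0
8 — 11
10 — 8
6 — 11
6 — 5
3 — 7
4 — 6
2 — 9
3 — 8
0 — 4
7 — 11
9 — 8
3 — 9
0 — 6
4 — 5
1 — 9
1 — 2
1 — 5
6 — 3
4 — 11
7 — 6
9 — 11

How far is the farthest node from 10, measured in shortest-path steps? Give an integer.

2

Distances from 10: 0:2, 1:2, 2:2, 3:2, 4:2, 5:2, 6:1, 7:1, 8:1, 9:2, 11:1.
The largest is 2 (to 2, 3, 0, 5, 4, 1, and 9), so the eccentricity of 10 is 2.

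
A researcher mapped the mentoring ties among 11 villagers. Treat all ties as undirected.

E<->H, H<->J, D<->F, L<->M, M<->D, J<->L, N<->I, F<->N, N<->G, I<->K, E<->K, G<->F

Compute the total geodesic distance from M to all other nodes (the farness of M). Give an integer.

Distances from M: D:1, E:4, F:2, G:3, H:3, I:4, J:2, K:5, L:1, N:3.
Sum = 1 + 4 + 2 + 3 + 3 + 4 + 2 + 5 + 1 + 3 = 28.

28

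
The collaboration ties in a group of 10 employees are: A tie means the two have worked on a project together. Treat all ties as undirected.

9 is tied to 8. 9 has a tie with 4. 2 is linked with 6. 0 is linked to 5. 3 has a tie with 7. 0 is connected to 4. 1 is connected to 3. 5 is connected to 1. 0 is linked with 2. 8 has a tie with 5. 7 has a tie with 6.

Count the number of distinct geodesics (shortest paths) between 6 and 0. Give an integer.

1

The shortest distance is 2, and the only length-2 path is 6–2–0. So there is exactly 1 shortest path.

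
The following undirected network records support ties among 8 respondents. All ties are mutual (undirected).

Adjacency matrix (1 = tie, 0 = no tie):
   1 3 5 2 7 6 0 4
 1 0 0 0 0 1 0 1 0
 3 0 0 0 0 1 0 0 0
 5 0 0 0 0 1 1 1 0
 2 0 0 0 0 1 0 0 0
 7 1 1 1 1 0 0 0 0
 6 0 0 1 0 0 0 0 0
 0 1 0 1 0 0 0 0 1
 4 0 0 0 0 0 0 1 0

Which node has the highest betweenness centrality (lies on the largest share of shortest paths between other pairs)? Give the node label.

Unnormalized betweenness of each node: 0:7, 1:3, 2:0, 3:0, 4:0, 5:9, 6:0, 7:12.
7 has the largest value, 12, making it the main broker — the node through which the most shortest paths run.

7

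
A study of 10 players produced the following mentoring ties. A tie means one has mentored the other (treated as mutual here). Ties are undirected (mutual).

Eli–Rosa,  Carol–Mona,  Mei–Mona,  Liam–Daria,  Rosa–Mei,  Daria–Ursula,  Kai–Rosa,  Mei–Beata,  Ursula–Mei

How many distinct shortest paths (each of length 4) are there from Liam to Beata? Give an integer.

The shortest distance is 4, and the only length-4 path is Liam–Daria–Ursula–Mei–Beata. So there is exactly 1 shortest path.

1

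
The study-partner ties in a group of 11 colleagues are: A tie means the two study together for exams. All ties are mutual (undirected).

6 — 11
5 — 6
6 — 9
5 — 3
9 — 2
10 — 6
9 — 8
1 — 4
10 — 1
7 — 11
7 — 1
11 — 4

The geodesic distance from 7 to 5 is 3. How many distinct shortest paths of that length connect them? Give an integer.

1

The shortest distance is 3, and the only length-3 path is 7–11–6–5. So there is exactly 1 shortest path.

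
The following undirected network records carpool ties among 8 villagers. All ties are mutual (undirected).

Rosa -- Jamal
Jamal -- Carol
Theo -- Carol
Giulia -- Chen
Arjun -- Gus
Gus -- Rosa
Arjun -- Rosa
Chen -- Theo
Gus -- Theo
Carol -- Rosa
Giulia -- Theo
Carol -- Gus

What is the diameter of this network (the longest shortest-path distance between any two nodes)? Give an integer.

3

Eccentricity of each node (its greatest distance to any other): Arjun:3, Carol:2, Chen:3, Giulia:3, Gus:2, Jamal:3, Rosa:3, Theo:2.
The maximum eccentricity is 3, realized for instance by the pair Rosa–Chen via Rosa – Carol – Theo – Chen. So the diameter is 3.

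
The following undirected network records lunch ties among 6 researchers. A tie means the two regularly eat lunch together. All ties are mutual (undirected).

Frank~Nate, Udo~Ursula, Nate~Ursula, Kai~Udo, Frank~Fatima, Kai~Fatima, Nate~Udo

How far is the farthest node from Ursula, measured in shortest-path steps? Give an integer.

Distances from Ursula: Fatima:3, Frank:2, Kai:2, Nate:1, Udo:1.
The largest is 3 (to Fatima), so the eccentricity of Ursula is 3.

3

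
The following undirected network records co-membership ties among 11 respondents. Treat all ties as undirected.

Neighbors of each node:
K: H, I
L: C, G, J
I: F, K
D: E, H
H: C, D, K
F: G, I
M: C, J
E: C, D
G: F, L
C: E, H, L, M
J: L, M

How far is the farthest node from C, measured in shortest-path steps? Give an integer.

Distances from C: D:2, E:1, F:3, G:2, H:1, I:3, J:2, K:2, L:1, M:1.
The largest is 3 (to I and F), so the eccentricity of C is 3.

3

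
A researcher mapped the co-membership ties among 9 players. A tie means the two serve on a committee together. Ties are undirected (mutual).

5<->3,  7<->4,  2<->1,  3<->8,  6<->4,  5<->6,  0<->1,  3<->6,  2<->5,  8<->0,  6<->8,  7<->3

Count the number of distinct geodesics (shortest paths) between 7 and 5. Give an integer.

The shortest distance is 2, and the only length-2 path is 7–3–5. So there is exactly 1 shortest path.

1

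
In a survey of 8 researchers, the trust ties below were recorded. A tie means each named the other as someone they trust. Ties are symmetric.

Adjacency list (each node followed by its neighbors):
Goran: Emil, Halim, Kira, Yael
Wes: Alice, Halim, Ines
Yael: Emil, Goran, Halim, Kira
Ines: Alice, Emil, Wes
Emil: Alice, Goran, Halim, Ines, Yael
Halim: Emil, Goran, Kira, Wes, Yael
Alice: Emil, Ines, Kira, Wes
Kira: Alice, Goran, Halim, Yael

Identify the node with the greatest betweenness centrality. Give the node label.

Emil

Unnormalized betweenness of each node: Alice:25/12, Emil:23/6, Goran:1/4, Halim:37/12, Ines:1/3, Kira:4/3, Wes:5/6, Yael:1/4.
Emil has the largest value, 23/6, making it the main broker — the node through which the most shortest paths run.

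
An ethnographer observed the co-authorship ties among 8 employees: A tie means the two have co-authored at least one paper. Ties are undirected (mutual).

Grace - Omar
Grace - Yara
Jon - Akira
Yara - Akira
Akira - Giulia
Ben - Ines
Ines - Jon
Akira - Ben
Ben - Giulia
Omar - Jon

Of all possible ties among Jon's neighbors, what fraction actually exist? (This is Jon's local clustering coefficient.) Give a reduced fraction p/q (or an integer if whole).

0

Jon's neighbors: Akira, Ines, and Omar (k = 3).
Possible neighbor pairs: C(3,2) = 3. Edges among them: none → e = 0.
Clustering(Jon) = 0/3 = 0.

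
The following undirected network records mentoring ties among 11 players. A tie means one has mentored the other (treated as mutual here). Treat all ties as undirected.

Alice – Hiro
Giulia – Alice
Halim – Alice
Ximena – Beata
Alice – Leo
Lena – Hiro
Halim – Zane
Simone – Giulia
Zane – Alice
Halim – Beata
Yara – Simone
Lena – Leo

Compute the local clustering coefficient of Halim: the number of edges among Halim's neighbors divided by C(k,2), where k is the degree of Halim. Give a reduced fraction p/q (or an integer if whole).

Halim's neighbors: Alice, Beata, and Zane (k = 3).
Possible neighbor pairs: C(3,2) = 3. Edges among them: Alice–Zane → e = 1.
Clustering(Halim) = 1/3.

1/3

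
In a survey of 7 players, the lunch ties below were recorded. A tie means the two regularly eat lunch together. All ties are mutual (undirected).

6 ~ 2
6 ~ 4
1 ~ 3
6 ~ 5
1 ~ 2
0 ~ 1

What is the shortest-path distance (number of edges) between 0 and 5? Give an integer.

4

One shortest route is 0 – 1 – 2 – 6 – 5, which uses 4 edges, and at distance 3 from 0 we only reach {6}, which does not include 5. So d(0,5) = 4.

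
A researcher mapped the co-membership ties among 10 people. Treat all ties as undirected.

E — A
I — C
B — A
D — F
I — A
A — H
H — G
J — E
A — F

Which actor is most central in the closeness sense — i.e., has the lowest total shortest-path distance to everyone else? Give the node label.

Farness (sum of distances to all others) for each node — A:13, B:21, C:27, D:27, E:19, F:19, G:27, H:19, I:19, J:27.
The smallest farness is 13, for A, so A has the highest closeness.

A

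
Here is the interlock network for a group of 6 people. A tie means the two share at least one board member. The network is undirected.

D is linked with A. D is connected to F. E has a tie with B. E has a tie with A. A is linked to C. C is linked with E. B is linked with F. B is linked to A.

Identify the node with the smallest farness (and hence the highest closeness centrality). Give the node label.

A

Farness (sum of distances to all others) for each node — A:6, B:7, C:9, D:8, E:7, F:9.
The smallest farness is 6, for A, so A has the highest closeness.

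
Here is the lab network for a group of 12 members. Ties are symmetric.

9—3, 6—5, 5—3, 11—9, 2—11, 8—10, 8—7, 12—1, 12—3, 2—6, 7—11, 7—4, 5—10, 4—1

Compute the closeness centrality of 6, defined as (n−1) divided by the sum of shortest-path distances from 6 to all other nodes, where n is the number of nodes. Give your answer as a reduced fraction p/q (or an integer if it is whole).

Distances from 6: 1:4, 2:1, 3:2, 4:4, 5:1, 7:3, 8:3, 9:3, 10:2, 11:2, 12:3. Sum = 28.
n = 12, so closeness = 11/28.

11/28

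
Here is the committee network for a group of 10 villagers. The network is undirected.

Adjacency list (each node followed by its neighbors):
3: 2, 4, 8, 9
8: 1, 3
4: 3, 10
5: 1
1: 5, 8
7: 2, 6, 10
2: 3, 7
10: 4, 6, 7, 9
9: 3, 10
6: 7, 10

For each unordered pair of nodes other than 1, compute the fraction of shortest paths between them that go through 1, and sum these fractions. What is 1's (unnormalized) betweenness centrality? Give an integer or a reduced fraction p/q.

Pairs whose geodesics pass through 1 — 7–5: 1; 10–5: 2/2; 2–5: 1; 3–5: 1; 9–5: 1; 5–8: 1; 5–6: 3/3; 5–4: 1.
All other pairs contribute 0.
Summing the contributions gives betweenness(1) = 8.

8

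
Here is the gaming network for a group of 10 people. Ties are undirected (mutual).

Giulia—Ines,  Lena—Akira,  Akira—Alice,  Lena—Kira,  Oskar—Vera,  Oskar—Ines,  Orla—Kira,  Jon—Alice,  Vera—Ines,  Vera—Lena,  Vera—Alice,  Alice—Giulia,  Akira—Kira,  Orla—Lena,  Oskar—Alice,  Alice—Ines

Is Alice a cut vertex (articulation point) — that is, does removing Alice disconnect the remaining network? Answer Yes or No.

Yes

Removing Alice leaves {Akira, Giulia, Ines, Kira, Lena, Orla, Oskar, and Vera} with no path to {Jon}, so the network splits into 2 components. Alice is a cut vertex.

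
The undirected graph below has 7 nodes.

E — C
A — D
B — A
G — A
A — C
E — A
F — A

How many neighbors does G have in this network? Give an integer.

G is directly tied to A. That is 1 neighbor, so the degree of G is 1.

1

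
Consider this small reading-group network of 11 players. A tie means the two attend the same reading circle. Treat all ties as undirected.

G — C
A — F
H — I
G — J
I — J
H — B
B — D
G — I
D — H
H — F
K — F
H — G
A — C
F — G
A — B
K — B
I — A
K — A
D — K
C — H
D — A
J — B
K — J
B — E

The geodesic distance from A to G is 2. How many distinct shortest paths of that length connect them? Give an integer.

The shortest distance is 2. The length-2 paths are: A–F–G; A–C–G; A–I–G.
That gives 3 distinct shortest paths.

3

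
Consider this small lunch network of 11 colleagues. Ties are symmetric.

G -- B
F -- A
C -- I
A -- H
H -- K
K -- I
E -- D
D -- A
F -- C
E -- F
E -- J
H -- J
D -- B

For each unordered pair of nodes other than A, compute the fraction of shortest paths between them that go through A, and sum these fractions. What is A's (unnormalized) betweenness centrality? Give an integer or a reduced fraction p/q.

Pairs whose geodesics pass through A — D–K: 1; D–C: 1/2; D–H: 1; D–I: 2/3; D–F: 1/2; K–F: 1/2; K–G: 1; K–B: 1; C–H: 1/2; C–G: 1/2; C–B: 1/2; H–F: 1; H–G: 1; H–B: 1 … (+4 more pairs).
All other pairs contribute 0.
Summing the contributions gives betweenness(A) = 13.

13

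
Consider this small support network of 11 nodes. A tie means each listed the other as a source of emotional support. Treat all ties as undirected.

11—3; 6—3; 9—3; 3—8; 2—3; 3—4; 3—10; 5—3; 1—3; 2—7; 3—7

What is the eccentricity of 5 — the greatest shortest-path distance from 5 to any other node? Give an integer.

2

Distances from 5: 1:2, 2:2, 3:1, 4:2, 6:2, 7:2, 8:2, 9:2, 10:2, 11:2.
The largest is 2 (to 1, 9, 7, 2, 4, 8, 6, 10, and 11), so the eccentricity of 5 is 2.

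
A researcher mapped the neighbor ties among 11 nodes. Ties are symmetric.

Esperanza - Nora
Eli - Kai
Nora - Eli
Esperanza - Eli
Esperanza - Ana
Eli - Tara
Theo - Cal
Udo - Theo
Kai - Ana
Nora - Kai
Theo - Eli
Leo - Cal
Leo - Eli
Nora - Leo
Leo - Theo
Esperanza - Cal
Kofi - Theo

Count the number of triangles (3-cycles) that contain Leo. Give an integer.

Leo's neighbors: Cal, Eli, Nora, and Theo.
Neighbor pairs that are themselves tied: Leo–Cal–Theo; Leo–Eli–Nora; Leo–Eli–Theo. Each forms one triangle with Leo, for 3 in total.

3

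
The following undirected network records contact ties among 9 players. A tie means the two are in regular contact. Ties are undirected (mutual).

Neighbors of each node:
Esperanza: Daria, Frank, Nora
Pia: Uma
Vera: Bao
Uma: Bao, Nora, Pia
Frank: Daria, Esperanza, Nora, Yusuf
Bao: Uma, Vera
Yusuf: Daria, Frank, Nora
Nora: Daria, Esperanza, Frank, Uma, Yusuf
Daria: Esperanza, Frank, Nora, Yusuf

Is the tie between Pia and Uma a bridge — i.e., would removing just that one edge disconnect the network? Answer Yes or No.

Without the Pia–Uma edge there is no alternate route between Pia and Uma, so the network disconnects. It is a bridge.

Yes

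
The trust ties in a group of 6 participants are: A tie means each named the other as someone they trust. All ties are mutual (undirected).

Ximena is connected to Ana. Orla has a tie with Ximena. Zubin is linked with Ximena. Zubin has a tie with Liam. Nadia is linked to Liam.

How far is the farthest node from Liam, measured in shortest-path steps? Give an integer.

3

Distances from Liam: Ana:3, Nadia:1, Orla:3, Ximena:2, Zubin:1.
The largest is 3 (to Ana and Orla), so the eccentricity of Liam is 3.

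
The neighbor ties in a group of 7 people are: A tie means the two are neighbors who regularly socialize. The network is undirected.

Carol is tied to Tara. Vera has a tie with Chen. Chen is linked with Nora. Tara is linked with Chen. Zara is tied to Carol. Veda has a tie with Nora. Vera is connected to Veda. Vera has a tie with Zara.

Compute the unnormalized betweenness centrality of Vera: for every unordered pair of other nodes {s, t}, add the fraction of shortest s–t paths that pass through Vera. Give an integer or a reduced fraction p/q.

Pairs whose geodesics pass through Vera — Tara–Veda: 1/2; Chen–Veda: 1/2; Chen–Zara: 1; Nora–Zara: 2/2; Veda–Zara: 1; Veda–Carol: 1.
All other pairs contribute 0.
Summing the contributions gives betweenness(Vera) = 5.

5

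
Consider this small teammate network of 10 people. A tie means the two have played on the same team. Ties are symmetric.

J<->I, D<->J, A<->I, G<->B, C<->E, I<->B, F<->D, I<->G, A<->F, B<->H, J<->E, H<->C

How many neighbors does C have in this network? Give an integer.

2

C is directly tied to E and H. That is 2 neighbors, so the degree of C is 2.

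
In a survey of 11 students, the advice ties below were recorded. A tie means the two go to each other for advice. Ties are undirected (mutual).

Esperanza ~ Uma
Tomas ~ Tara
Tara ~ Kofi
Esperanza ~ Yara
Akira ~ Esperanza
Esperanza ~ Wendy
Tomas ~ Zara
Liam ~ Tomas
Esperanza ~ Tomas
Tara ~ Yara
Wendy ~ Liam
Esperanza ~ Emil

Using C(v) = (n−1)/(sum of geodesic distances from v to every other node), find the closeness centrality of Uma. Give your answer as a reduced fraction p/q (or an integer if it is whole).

5/12

Distances from Uma: Akira:2, Emil:2, Esperanza:1, Kofi:4, Liam:3, Tara:3, Tomas:2, Wendy:2, Yara:2, Zara:3. Sum = 24.
n = 11, so closeness = 10/24 = 5/12.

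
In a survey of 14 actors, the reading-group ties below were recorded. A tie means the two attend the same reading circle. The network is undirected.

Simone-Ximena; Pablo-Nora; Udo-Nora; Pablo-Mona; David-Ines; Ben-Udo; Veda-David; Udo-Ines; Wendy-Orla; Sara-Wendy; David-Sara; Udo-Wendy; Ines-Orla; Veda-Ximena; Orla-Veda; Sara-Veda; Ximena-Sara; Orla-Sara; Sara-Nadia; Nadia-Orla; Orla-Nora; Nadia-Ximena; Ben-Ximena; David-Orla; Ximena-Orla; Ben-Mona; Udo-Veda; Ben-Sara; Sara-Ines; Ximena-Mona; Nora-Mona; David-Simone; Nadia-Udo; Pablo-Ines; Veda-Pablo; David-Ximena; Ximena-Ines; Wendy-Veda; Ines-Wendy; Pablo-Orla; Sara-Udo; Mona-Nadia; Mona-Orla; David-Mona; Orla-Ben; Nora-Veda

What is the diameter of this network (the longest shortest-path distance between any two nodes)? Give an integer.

3

Eccentricity of each node (its greatest distance to any other): Ben:2, David:2, Ines:2, Mona:2, Nadia:2, Nora:3, Orla:2, Pablo:3, Sara:2, Simone:3, Udo:3, Veda:2, Wendy:3, Ximena:2.
The maximum eccentricity is 3, realized for instance by the pair Wendy–Simone via Wendy – Veda – Ximena – Simone. So the diameter is 3.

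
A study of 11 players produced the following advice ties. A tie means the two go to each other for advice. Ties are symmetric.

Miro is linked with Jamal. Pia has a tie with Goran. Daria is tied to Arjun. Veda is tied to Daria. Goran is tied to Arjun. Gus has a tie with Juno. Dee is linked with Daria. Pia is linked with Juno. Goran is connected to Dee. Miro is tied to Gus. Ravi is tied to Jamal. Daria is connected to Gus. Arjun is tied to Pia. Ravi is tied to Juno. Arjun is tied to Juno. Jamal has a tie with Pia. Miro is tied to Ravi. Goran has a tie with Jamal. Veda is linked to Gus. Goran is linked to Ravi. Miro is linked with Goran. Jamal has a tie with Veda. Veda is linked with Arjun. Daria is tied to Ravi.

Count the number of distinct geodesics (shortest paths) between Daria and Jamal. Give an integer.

The shortest distance is 2. The length-2 paths are: Daria–Veda–Jamal; Daria–Ravi–Jamal.
That gives 2 distinct shortest paths.

2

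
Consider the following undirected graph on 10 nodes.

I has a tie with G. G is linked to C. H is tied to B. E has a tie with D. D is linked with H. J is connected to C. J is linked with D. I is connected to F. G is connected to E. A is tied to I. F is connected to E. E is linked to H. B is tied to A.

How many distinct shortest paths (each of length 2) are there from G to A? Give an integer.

1

The shortest distance is 2, and the only length-2 path is G–I–A. So there is exactly 1 shortest path.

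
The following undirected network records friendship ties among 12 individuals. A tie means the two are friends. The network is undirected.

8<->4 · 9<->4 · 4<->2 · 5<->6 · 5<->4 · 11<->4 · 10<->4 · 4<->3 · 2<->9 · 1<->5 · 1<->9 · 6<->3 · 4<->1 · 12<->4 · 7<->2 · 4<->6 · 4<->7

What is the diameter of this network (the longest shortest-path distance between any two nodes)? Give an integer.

2

Eccentricity of each node (its greatest distance to any other): 1:2, 2:2, 3:2, 4:1, 5:2, 6:2, 7:2, 8:2, 9:2, 10:2, 11:2, 12:2.
The maximum eccentricity is 2, realized for instance by the pair 7–8 via 7 – 4 – 8. So the diameter is 2.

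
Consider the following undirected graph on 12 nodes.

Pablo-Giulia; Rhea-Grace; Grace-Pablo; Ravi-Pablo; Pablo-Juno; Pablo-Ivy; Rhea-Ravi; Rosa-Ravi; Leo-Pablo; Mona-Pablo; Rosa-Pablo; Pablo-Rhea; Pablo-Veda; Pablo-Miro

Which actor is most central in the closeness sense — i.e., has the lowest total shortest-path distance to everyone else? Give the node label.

Pablo

Farness (sum of distances to all others) for each node — Giulia:21, Grace:20, Ivy:21, Juno:21, Leo:21, Miro:21, Mona:21, Pablo:11, Ravi:19, Rhea:19, Rosa:20, Veda:21.
The smallest farness is 11, for Pablo, so Pablo has the highest closeness.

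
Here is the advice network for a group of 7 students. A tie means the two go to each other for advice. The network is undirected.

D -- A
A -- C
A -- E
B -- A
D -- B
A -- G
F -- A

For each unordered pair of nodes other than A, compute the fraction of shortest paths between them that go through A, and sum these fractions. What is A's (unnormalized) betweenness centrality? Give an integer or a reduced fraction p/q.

14

Pairs whose geodesics pass through A — F–C: 1; F–G: 1; F–D: 1; F–E: 1; F–B: 1; C–G: 1; C–D: 1; C–E: 1; C–B: 1; G–D: 1; G–E: 1; G–B: 1; D–E: 1; E–B: 1.
All other pairs contribute 0.
Summing the contributions gives betweenness(A) = 14.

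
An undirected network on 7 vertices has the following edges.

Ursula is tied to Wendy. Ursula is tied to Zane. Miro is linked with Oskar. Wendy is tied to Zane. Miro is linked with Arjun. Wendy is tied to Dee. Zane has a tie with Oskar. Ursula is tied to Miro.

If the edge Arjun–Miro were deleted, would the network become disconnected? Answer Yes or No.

Without the Arjun–Miro edge there is no alternate route between Arjun and Miro, so the network disconnects. It is a bridge.

Yes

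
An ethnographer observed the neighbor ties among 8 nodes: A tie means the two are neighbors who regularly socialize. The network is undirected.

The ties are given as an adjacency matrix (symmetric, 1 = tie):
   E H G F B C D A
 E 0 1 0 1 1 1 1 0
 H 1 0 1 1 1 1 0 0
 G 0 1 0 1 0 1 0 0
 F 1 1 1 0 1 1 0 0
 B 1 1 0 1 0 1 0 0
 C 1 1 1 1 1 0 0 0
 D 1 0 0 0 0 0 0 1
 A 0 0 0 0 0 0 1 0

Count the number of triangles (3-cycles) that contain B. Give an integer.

6

B's neighbors: C, E, F, and H.
Neighbor pairs that are themselves tied: B–C–E; B–C–F; B–C–H; B–E–F; B–E–H; B–F–H. Each forms one triangle with B, for 6 in total.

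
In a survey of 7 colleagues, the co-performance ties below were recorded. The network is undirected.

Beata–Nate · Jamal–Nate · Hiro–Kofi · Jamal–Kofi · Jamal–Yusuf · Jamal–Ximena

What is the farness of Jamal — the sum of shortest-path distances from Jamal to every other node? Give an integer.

8

Distances from Jamal: Beata:2, Hiro:2, Kofi:1, Nate:1, Ximena:1, Yusuf:1.
Sum = 2 + 2 + 1 + 1 + 1 + 1 = 8.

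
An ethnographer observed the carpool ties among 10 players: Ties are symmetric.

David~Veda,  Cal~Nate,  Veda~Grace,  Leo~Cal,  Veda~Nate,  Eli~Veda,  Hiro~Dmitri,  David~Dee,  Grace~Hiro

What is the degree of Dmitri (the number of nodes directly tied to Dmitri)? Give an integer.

Dmitri is directly tied to Hiro. That is 1 neighbor, so the degree of Dmitri is 1.

1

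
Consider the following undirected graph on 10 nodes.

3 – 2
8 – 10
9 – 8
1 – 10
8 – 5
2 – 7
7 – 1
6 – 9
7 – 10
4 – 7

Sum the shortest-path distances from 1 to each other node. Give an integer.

21

Distances from 1: 2:2, 3:3, 4:2, 5:3, 6:4, 7:1, 8:2, 9:3, 10:1.
Sum = 2 + 3 + 2 + 3 + 4 + 1 + 2 + 3 + 1 = 21.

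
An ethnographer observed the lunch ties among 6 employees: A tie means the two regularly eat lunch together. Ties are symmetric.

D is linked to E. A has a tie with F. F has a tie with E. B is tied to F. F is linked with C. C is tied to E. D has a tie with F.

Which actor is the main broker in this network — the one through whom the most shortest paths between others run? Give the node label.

Unnormalized betweenness of each node: A:0, B:0, C:0, D:0, E:1/2, F:15/2.
F has the largest value, 15/2, making it the main broker — the node through which the most shortest paths run.

F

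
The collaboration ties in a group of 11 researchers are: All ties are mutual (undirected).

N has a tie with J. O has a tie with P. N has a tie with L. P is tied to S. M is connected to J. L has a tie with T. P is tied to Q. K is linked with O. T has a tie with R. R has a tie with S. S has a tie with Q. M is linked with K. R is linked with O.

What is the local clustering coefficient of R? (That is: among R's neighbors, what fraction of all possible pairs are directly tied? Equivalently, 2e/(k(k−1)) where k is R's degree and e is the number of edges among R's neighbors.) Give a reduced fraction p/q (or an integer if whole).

R's neighbors: O, S, and T (k = 3).
Possible neighbor pairs: C(3,2) = 3. Edges among them: none → e = 0.
Clustering(R) = 0/3 = 0.

0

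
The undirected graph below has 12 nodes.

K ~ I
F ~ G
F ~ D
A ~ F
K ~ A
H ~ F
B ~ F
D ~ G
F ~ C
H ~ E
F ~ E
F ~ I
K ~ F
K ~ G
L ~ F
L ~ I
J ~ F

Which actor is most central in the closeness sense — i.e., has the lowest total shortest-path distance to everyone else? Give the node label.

Farness (sum of distances to all others) for each node — A:20, B:21, C:21, D:20, E:20, F:11, G:19, H:20, I:19, J:21, K:18, L:20.
The smallest farness is 11, for F, so F has the highest closeness.

F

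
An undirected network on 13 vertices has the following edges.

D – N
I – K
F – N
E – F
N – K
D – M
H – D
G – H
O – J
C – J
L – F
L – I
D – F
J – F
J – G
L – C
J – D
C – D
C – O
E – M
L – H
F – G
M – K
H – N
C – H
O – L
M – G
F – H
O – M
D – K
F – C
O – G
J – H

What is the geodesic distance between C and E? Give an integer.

2

One shortest route is C – F – E, which uses 2 edges, and C and E are not directly tied, so nothing shorter exists. So d(C,E) = 2.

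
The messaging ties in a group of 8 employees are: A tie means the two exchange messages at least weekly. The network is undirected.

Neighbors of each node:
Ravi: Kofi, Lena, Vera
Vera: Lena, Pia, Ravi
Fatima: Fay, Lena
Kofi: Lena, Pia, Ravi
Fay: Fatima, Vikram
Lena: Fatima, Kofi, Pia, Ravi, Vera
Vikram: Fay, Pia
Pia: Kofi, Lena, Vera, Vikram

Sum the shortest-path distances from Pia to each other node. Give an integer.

Distances from Pia: Fatima:2, Fay:2, Kofi:1, Lena:1, Ravi:2, Vera:1, Vikram:1.
Sum = 2 + 2 + 1 + 1 + 2 + 1 + 1 = 10.

10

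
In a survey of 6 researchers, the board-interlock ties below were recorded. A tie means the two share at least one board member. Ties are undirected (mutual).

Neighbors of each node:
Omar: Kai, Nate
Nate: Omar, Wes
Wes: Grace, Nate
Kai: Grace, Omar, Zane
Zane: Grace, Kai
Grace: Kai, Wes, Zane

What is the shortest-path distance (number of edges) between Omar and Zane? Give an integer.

2

One shortest route is Omar – Kai – Zane, which uses 2 edges, and Omar and Zane are not directly tied, so nothing shorter exists. So d(Omar,Zane) = 2.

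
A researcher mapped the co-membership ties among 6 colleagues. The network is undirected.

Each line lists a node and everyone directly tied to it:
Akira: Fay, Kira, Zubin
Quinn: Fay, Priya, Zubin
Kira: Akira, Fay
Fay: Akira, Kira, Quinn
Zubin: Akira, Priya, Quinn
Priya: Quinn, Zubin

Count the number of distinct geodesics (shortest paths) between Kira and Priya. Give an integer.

The shortest distance is 3. The length-3 paths are: Kira–Akira–Zubin–Priya; Kira–Fay–Quinn–Priya.
That gives 2 distinct shortest paths.

2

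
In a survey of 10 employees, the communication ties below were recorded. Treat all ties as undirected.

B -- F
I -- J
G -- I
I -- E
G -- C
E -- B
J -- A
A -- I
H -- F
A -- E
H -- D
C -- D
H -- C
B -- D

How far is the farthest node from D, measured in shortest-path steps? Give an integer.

Distances from D: A:3, B:1, C:1, E:2, F:2, G:2, H:1, I:3, J:4.
The largest is 4 (to J), so the eccentricity of D is 4.

4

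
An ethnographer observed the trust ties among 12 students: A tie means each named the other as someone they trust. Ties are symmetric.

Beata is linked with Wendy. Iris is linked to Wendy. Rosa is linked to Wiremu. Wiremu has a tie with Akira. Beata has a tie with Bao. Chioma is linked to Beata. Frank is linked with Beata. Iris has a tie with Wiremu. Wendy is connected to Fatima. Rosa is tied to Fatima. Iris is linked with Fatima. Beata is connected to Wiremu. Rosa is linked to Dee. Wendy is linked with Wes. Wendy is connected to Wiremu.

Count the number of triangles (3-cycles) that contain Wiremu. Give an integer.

2

Wiremu's neighbors: Akira, Beata, Iris, Rosa, and Wendy.
Neighbor pairs that are themselves tied: Wiremu–Beata–Wendy; Wiremu–Iris–Wendy. Each forms one triangle with Wiremu, for 2 in total.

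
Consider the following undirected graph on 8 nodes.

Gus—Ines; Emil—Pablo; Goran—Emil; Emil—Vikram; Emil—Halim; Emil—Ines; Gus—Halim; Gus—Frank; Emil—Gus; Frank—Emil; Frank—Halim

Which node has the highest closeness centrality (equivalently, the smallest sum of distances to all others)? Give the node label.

Farness (sum of distances to all others) for each node — Emil:7, Frank:11, Goran:13, Gus:10, Halim:11, Ines:12, Pablo:13, Vikram:13.
The smallest farness is 7, for Emil, so Emil has the highest closeness.

Emil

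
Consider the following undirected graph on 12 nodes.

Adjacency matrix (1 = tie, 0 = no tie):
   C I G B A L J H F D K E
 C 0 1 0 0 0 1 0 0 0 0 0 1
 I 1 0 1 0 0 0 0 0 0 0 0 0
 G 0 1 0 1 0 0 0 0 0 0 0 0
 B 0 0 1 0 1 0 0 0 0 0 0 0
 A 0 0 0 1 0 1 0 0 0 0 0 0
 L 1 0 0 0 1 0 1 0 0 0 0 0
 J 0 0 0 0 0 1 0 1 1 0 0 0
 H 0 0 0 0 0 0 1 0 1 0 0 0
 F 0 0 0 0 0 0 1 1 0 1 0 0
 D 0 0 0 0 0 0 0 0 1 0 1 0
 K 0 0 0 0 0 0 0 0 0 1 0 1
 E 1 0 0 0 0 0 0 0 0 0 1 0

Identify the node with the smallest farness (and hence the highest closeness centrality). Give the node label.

Farness (sum of distances to all others) for each node — A:28, B:34, C:23, D:32, E:28, F:29, G:35, H:32, I:29, J:25, K:31, L:22.
The smallest farness is 22, for L, so L has the highest closeness.

L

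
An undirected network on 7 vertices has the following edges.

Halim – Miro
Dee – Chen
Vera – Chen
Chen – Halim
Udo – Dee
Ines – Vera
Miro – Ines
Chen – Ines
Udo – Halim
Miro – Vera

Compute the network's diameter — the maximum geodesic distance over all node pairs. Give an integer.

3

Eccentricity of each node (its greatest distance to any other): Chen:2, Dee:3, Halim:2, Ines:3, Miro:3, Udo:3, Vera:3.
The maximum eccentricity is 3, realized for instance by the pair Vera–Udo via Vera – Chen – Dee – Udo. So the diameter is 3.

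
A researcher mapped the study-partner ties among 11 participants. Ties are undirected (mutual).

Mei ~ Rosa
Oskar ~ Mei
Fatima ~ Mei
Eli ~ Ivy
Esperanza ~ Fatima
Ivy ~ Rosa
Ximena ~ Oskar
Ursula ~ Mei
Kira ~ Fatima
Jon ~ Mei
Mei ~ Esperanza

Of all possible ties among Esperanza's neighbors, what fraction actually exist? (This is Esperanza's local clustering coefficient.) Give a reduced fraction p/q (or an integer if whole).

Esperanza's neighbors: Fatima and Mei (k = 2).
Possible neighbor pairs: C(2,2) = 1. Edges among them: Fatima–Mei → e = 1.
Clustering(Esperanza) = 1/1.

1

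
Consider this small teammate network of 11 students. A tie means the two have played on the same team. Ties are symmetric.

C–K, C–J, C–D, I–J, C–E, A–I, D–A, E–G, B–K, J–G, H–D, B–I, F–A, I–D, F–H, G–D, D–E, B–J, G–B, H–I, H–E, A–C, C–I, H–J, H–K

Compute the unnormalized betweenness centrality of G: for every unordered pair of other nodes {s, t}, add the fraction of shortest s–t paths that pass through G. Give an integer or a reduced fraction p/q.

25/12

Pairs whose geodesics pass through G — J–E: 1/3; J–D: 1/4; B–E: 1; B–D: 1/2.
All other pairs contribute 0.
Summing the contributions gives betweenness(G) = 25/12.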